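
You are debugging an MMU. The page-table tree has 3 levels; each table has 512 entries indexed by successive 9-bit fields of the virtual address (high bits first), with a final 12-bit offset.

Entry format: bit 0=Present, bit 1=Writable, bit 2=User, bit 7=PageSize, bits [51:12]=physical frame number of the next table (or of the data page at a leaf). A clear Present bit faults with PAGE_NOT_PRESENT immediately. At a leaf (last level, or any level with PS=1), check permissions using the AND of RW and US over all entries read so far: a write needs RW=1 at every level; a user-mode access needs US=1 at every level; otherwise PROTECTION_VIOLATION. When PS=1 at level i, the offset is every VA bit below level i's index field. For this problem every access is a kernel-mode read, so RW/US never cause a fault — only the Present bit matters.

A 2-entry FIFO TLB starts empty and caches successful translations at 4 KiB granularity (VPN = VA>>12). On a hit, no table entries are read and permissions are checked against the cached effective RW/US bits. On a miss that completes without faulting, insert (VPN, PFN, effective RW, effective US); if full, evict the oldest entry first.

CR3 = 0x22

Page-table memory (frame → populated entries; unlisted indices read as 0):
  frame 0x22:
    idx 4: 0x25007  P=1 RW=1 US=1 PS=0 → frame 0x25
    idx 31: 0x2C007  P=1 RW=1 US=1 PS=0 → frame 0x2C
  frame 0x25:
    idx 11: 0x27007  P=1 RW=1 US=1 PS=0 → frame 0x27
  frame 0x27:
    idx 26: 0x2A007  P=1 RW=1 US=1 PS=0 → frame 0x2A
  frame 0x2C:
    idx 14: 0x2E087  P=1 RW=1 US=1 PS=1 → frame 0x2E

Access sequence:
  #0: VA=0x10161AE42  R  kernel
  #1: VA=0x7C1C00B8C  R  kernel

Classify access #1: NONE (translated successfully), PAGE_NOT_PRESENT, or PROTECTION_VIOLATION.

Walk each access:
#0 VA=0x10161AE42 (r,kernel):
  [0] read 0x22 idx=4: raw=0x25007 flags P=1 W=1 U=1 S=0
  [1] read 0x25 idx=11: raw=0x27007 flags P=1 W=1 U=1 S=0
  [2] read 0x27 idx=26: raw=0x2A007 flags P=1 W=1 U=1 S=0
  ⇒ phys 0x2AE42  [3 reads]
#1 VA=0x7C1C00B8C (r,kernel):
  [0] read 0x22 idx=31: raw=0x2C007 flags P=1 W=1 U=1 S=0
  [1] read 0x2C idx=14: raw=0x2E087 flags P=1 W=1 U=1 S=1
  ⇒ phys 0x2EB8C (huge @L1)  [2 reads]

Access #1 fault: NONE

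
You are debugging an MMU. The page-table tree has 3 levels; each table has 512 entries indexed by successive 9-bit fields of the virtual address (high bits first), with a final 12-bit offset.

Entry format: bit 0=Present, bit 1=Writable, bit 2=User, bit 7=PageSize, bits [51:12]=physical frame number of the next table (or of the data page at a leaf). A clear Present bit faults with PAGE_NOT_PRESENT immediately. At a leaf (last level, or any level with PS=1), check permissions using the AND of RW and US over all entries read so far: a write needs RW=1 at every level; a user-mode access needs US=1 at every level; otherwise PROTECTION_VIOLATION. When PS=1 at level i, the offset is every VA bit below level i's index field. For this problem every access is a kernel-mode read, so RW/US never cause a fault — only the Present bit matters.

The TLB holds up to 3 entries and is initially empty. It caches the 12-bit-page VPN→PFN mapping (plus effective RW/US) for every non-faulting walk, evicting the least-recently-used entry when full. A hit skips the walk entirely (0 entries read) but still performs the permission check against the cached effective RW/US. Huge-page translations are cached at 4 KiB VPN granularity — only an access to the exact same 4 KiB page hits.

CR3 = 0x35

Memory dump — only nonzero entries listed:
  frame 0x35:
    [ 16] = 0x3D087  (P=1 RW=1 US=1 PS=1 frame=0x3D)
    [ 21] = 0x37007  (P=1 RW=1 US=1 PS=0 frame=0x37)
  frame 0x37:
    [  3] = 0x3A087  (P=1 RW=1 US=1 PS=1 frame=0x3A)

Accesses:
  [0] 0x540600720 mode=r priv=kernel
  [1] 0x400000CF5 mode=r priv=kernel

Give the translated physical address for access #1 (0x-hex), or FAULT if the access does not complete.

Trace:
#0 VA=0x540600720 (r,kernel):
  L0: frame=0x35 idx=21 entry=0x37007 [P=1 RW=1 US=1 PS=0]
  L1: frame=0x37 idx=3 entry=0x3A087 [P=1 RW=1 US=1 PS=1]
  ⇒ phys 0x3A720 (huge @L1)  [2 reads]
#1 VA=0x400000CF5 (r,kernel):
  L0: frame=0x35 idx=16 entry=0x3D087 [P=1 RW=1 US=1 PS=1]
  ⇒ phys 0x3DCF5 (huge @L0)  [1 reads]

Access #1 PA: 0x3DCF5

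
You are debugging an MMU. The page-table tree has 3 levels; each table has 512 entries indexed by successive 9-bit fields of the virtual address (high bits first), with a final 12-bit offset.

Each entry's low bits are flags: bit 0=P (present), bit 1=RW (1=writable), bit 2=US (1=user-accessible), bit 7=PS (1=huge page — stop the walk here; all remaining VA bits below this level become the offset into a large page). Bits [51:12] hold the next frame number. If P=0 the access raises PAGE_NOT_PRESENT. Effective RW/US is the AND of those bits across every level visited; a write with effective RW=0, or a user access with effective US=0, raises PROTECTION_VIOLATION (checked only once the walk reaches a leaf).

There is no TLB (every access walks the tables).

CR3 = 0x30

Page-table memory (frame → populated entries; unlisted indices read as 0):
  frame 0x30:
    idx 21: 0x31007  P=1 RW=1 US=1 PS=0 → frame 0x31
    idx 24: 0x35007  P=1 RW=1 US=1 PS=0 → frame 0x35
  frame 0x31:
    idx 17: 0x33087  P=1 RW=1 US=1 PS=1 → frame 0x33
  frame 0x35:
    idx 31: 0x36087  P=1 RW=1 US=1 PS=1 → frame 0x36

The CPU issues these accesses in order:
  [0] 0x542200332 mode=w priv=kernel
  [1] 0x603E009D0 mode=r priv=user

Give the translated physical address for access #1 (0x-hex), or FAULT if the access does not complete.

Trace:
#0 VA=0x542200332 (w,kernel):
  L0 @0x30[21] → 0x31007  P=1,RW=1,US=1,PS=0
  L1 @0x31[17] → 0x33087  P=1,RW=1,US=1,PS=1
  ⇒ phys 0x33332 (huge @L1)  [2 reads]
#1 VA=0x603E009D0 (r,user):
  L0 @0x30[24] → 0x35007  P=1,RW=1,US=1,PS=0
  L1 @0x35[31] → 0x36087  P=1,RW=1,US=1,PS=1
  ⇒ phys 0x369D0 (huge @L1)  [2 reads]

Access #1 PA: 0x369D0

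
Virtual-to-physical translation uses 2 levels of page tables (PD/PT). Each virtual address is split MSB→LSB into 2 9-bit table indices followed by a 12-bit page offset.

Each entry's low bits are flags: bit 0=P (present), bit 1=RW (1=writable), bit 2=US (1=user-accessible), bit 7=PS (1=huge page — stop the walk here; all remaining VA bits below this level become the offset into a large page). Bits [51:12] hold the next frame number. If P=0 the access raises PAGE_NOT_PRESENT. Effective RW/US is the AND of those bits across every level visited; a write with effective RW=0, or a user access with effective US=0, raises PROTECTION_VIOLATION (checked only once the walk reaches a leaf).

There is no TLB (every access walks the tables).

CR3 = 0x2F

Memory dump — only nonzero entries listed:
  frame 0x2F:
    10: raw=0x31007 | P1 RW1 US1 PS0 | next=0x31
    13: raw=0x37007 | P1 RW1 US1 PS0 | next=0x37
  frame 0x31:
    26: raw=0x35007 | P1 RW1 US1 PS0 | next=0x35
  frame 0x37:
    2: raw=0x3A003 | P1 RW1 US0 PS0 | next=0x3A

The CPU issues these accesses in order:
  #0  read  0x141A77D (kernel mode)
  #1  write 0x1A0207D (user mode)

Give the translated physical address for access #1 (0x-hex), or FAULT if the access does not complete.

Walk each access:
#0 VA=0x141A77D (r,kernel):
  L0: frame=0x2F idx=10 entry=0x31007 [P=1 RW=1 US=1 PS=0]
  L1: frame=0x31 idx=26 entry=0x35007 [P=1 RW=1 US=1 PS=0]
  ✓ 0x3577D  — 2 lookups
#1 VA=0x1A0207D (w,user):
  L0: frame=0x2F idx=13 entry=0x37007 [P=1 RW=1 US=1 PS=0]
  L1: frame=0x37 idx=2 entry=0x3A003 [P=1 RW=1 US=0 PS=0]
  ✗ PROTECTION_VIOLATION  [2 reads]

Access #1 PA: FAULT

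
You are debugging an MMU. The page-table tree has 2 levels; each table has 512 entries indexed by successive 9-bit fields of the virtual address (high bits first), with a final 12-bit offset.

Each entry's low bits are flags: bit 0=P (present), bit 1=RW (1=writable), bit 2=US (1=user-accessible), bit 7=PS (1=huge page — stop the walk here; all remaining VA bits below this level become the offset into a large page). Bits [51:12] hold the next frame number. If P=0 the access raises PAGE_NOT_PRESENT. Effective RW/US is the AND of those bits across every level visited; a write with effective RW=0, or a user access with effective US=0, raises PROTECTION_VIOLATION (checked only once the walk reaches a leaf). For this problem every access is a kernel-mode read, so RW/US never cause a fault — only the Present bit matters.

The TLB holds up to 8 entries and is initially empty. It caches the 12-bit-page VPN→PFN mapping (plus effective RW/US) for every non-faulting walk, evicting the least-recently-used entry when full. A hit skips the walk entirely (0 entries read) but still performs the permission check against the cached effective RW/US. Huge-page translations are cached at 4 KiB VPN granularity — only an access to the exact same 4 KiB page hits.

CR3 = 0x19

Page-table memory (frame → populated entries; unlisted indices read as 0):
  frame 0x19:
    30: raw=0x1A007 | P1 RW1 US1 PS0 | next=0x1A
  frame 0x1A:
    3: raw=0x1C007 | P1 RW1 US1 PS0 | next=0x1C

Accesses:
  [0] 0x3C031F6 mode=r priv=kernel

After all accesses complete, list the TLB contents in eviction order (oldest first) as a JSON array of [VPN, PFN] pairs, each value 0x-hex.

Walk each access:
#0 VA=0x3C031F6 (r,kernel):
  lvl0: tbl 0x19, slot 30 ⇒ 0x1A007 (P1/RW1/US1/PS0)
  lvl1: tbl 0x1A, slot 3 ⇒ 0x1C007 (P1/RW1/US1/PS0)
  ⇒ phys 0x1C1F6  [2 reads]

TLB: [["0x3C03", "0x1C"]]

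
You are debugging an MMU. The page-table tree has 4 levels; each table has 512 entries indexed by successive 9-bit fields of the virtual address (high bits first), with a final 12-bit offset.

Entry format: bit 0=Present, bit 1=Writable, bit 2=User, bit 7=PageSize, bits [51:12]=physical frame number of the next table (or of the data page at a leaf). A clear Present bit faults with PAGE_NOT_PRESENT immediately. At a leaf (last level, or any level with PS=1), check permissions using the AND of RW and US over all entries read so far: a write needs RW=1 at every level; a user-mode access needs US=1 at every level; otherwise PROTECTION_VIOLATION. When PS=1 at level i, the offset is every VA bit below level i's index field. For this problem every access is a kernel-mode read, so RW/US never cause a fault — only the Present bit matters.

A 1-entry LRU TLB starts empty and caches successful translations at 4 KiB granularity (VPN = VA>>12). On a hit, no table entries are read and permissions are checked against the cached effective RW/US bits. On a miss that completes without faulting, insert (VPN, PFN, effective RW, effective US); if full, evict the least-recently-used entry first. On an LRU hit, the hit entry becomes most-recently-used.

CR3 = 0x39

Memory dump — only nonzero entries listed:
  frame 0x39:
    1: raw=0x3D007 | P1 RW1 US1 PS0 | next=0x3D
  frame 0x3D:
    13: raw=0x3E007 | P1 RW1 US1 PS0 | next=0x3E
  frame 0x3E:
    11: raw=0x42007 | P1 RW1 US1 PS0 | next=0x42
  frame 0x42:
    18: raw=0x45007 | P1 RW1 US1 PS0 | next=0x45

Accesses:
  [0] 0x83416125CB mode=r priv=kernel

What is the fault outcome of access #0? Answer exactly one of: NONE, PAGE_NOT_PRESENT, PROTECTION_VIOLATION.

Walk each access:
#0 VA=0x83416125CB (r,kernel):
  L0 @0x39[1] → 0x3D007  P=1,RW=1,US=1,PS=0
  L1 @0x3D[13] → 0x3E007  P=1,RW=1,US=1,PS=0
  L2 @0x3E[11] → 0x42007  P=1,RW=1,US=1,PS=0
  L3 @0x42[18] → 0x45007  P=1,RW=1,US=1,PS=0
  ⇒ phys 0x455CB  [4 reads]

Access #0 fault: NONE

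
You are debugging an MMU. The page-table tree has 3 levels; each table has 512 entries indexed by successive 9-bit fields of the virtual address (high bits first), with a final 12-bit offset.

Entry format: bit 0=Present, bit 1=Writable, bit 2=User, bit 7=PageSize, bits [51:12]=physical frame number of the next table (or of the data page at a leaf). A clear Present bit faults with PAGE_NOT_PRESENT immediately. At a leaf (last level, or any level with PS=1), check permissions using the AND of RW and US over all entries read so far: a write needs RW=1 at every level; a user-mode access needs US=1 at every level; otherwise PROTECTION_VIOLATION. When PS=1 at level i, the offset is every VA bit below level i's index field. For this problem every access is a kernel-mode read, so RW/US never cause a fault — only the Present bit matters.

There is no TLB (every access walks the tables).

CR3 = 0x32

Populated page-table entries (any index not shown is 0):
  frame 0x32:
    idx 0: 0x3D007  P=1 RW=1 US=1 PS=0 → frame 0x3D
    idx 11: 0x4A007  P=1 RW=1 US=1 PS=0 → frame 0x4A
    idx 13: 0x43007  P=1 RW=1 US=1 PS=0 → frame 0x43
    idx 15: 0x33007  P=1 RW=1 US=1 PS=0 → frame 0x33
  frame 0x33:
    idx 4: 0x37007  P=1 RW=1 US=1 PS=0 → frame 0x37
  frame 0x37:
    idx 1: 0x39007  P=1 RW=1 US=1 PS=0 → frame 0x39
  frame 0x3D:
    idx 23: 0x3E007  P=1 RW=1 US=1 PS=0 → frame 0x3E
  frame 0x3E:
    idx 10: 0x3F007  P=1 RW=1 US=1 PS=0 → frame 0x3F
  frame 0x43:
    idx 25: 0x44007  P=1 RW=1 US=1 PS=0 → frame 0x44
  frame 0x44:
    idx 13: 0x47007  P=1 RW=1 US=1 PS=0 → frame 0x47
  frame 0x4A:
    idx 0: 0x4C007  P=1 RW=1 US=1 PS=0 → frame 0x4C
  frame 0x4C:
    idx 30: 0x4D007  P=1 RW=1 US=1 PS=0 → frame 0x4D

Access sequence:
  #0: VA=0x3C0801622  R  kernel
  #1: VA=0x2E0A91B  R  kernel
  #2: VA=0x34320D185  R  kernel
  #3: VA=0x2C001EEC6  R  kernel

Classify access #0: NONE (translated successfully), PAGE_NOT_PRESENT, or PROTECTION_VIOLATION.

Walk each access:
#0 VA=0x3C0801622 (r,kernel):
  L0: frame=0x32 idx=15 entry=0x33007 [P=1 RW=1 US=1 PS=0]
  L1: frame=0x33 idx=4 entry=0x37007 [P=1 RW=1 US=1 PS=0]
  L2: frame=0x37 idx=1 entry=0x39007 [P=1 RW=1 US=1 PS=0]
  → PA=0x39622  (3 entries read)
#1 VA=0x2E0A91B (r,kernel):
  L0: frame=0x32 idx=0 entry=0x3D007 [P=1 RW=1 US=1 PS=0]
  L1: frame=0x3D idx=23 entry=0x3E007 [P=1 RW=1 US=1 PS=0]
  L2: frame=0x3E idx=10 entry=0x3F007 [P=1 RW=1 US=1 PS=0]
  → PA=0x3F91B  (3 entries read)
#2 VA=0x34320D185 (r,kernel):
  L0: frame=0x32 idx=13 entry=0x43007 [P=1 RW=1 US=1 PS=0]
  L1: frame=0x43 idx=25 entry=0x44007 [P=1 RW=1 US=1 PS=0]
  L2: frame=0x44 idx=13 entry=0x47007 [P=1 RW=1 US=1 PS=0]
  → PA=0x47185  (3 entries read)
#3 VA=0x2C001EEC6 (r,kernel):
  L0: frame=0x32 idx=11 entry=0x4A007 [P=1 RW=1 US=1 PS=0]
  L1: frame=0x4A idx=0 entry=0x4C007 [P=1 RW=1 US=1 PS=0]
  L2: frame=0x4C idx=30 entry=0x4D007 [P=1 RW=1 US=1 PS=0]
  → PA=0x4DEC6  (3 entries read)

Access #0 fault: NONE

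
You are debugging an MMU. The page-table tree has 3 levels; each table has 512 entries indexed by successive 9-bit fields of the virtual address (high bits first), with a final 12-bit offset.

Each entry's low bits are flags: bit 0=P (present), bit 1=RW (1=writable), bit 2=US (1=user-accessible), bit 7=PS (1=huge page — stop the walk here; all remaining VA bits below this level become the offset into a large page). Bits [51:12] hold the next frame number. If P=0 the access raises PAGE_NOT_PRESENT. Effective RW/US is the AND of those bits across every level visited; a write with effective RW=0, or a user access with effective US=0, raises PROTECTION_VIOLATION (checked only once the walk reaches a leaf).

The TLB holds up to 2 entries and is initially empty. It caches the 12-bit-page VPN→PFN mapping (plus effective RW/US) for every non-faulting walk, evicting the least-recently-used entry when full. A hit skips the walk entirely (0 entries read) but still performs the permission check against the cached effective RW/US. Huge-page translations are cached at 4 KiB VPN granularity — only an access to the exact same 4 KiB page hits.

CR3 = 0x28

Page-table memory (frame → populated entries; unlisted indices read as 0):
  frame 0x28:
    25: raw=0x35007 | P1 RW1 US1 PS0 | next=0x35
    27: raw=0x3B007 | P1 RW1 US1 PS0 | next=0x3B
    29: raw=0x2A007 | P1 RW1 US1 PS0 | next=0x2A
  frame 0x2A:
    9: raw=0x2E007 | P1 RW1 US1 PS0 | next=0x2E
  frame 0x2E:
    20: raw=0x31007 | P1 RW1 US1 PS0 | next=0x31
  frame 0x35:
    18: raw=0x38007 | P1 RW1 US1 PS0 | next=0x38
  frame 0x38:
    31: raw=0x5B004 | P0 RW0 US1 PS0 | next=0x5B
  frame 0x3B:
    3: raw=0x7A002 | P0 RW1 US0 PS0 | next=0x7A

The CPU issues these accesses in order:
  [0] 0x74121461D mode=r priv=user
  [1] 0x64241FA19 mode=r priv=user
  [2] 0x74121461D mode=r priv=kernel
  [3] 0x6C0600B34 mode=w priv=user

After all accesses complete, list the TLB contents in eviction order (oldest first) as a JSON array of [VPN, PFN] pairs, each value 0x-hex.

Trace:
#0 VA=0x74121461D (r,user):
  L0: frame=0x28 idx=29 entry=0x2A007 [P=1 RW=1 US=1 PS=0]
  L1: frame=0x2A idx=9 entry=0x2E007 [P=1 RW=1 US=1 PS=0]
  L2: frame=0x2E idx=20 entry=0x31007 [P=1 RW=1 US=1 PS=0]
  → PA=0x3161D  (3 entries read)
#1 VA=0x64241FA19 (r,user):
  L0: frame=0x28 idx=25 entry=0x35007 [P=1 RW=1 US=1 PS=0]
  L1: frame=0x35 idx=18 entry=0x38007 [P=1 RW=1 US=1 PS=0]
  L2: frame=0x38 idx=31 entry=0x5B004 [P=0 RW=0 US=1 PS=0]
  → PAGE_NOT_PRESENT  (3 entries read)
#2 VA=0x74121461D (r,kernel):
  TLB hit vpn=0x741214 → PA=0x3161D
#3 VA=0x6C0600B34 (w,user):
  L0: frame=0x28 idx=27 entry=0x3B007 [P=1 RW=1 US=1 PS=0]
  L1: frame=0x3B idx=3 entry=0x7A002 [P=0 RW=1 US=0 PS=0]
  → PAGE_NOT_PRESENT  (2 entries read)

TLB: [["0x741214", "0x31"]]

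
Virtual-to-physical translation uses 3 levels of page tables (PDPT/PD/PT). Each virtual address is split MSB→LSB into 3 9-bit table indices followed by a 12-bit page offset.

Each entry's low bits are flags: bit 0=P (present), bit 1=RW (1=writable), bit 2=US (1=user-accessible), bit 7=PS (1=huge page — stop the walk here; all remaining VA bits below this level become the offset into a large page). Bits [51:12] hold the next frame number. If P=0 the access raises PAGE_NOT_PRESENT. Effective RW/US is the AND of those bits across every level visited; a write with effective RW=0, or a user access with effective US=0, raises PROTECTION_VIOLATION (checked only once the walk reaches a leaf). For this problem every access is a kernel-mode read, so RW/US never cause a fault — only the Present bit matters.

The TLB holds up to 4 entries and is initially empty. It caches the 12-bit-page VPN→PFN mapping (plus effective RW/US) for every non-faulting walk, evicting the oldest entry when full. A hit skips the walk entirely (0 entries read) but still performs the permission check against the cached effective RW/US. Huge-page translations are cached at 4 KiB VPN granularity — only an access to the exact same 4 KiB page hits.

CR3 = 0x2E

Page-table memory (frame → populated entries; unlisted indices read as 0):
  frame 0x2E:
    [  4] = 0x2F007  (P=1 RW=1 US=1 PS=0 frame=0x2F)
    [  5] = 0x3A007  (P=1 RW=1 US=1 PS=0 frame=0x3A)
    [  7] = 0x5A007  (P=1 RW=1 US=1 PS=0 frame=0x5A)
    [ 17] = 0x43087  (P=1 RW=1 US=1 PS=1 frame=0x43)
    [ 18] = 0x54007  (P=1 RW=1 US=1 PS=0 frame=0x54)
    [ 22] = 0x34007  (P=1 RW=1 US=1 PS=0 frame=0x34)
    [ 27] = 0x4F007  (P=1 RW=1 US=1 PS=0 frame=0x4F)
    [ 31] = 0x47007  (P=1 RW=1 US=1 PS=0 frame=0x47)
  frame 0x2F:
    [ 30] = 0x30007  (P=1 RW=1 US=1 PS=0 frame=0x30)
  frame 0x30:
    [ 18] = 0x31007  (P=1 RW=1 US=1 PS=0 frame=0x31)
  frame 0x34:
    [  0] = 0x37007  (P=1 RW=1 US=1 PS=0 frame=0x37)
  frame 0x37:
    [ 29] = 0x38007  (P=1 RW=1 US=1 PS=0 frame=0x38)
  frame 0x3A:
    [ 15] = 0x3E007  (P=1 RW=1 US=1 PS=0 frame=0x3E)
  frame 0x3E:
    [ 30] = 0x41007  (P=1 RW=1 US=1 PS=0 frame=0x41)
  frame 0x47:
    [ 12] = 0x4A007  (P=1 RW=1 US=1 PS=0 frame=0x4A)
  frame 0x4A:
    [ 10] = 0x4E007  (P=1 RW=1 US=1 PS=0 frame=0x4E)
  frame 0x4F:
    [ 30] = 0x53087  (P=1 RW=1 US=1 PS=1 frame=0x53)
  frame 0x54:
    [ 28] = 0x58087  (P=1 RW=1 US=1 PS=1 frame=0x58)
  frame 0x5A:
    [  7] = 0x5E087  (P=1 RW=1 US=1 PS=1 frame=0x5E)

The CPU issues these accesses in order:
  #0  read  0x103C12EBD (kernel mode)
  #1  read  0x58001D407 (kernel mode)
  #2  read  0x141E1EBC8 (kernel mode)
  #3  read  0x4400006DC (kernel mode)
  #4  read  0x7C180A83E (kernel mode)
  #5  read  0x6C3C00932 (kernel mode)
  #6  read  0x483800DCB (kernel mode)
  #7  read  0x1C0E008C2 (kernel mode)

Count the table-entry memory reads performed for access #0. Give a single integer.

Per-access translation:
#0 VA=0x103C12EBD (r,kernel):
  lvl0: tbl 0x2E, slot 4 ⇒ 0x2F007 (P1/RW1/US1/PS0)
  lvl1: tbl 0x2F, slot 30 ⇒ 0x30007 (P1/RW1/US1/PS0)
  lvl2: tbl 0x30, slot 18 ⇒ 0x31007 (P1/RW1/US1/PS0)
  → PA=0x31EBD  (3 entries read)
#1 VA=0x58001D407 (r,kernel):
  lvl0: tbl 0x2E, slot 22 ⇒ 0x34007 (P1/RW1/US1/PS0)
  lvl1: tbl 0x34, slot 0 ⇒ 0x37007 (P1/RW1/US1/PS0)
  lvl2: tbl 0x37, slot 29 ⇒ 0x38007 (P1/RW1/US1/PS0)
  → PA=0x38407  (3 entries read)
#2 VA=0x141E1EBC8 (r,kernel):
  lvl0: tbl 0x2E, slot 5 ⇒ 0x3A007 (P1/RW1/US1/PS0)
  lvl1: tbl 0x3A, slot 15 ⇒ 0x3E007 (P1/RW1/US1/PS0)
  lvl2: tbl 0x3E, slot 30 ⇒ 0x41007 (P1/RW1/US1/PS0)
  → PA=0x41BC8  (3 entries read)
#3 VA=0x4400006DC (r,kernel):
  lvl0: tbl 0x2E, slot 17 ⇒ 0x43087 (P1/RW1/US1/PS1)
  → PA=0x436DC (huge @L0)  (1 entries read)
#4 VA=0x7C180A83E (r,kernel):
  lvl0: tbl 0x2E, slot 31 ⇒ 0x47007 (P1/RW1/US1/PS0)
  lvl1: tbl 0x47, slot 12 ⇒ 0x4A007 (P1/RW1/US1/PS0)
  lvl2: tbl 0x4A, slot 10 ⇒ 0x4E007 (P1/RW1/US1/PS0)
  → PA=0x4E83E  (3 entries read)
#5 VA=0x6C3C00932 (r,kernel):
  lvl0: tbl 0x2E, slot 27 ⇒ 0x4F007 (P1/RW1/US1/PS0)
  lvl1: tbl 0x4F, slot 30 ⇒ 0x53087 (P1/RW1/US1/PS1)
  → PA=0x53932 (huge @L1)  (2 entries read)
#6 VA=0x483800DCB (r,kernel):
  lvl0: tbl 0x2E, slot 18 ⇒ 0x54007 (P1/RW1/US1/PS0)
  lvl1: tbl 0x54, slot 28 ⇒ 0x58087 (P1/RW1/US1/PS1)
  → PA=0x58DCB (huge @L1)  (2 entries read)
#7 VA=0x1C0E008C2 (r,kernel):
  lvl0: tbl 0x2E, slot 7 ⇒ 0x5A007 (P1/RW1/US1/PS0)
  lvl1: tbl 0x5A, slot 7 ⇒ 0x5E087 (P1/RW1/US1/PS1)
  → PA=0x5E8C2 (huge @L1)  (2 entries read)

Entries read for #0: 3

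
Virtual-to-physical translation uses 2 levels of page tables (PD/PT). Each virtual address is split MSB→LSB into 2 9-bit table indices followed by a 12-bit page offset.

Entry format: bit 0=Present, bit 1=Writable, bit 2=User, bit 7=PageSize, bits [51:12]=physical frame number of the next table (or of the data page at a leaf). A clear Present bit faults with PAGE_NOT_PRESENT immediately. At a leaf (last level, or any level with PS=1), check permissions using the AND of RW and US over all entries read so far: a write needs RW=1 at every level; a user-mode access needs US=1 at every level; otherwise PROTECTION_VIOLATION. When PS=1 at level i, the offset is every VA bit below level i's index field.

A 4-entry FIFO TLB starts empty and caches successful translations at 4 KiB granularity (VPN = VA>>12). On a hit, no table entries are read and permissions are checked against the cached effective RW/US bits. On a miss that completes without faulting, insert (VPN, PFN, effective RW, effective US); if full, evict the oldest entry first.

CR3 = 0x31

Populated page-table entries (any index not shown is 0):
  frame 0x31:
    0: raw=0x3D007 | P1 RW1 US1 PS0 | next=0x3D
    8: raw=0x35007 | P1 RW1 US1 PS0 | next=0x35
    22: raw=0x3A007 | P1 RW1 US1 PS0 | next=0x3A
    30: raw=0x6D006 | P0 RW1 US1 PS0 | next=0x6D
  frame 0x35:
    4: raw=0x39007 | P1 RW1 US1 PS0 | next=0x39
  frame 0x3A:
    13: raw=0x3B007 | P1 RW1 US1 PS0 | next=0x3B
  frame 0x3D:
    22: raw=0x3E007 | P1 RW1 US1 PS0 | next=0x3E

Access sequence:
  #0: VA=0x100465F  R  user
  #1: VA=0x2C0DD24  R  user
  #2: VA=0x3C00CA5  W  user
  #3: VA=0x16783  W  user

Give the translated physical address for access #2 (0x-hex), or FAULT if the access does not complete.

Per-access translation:
#0 VA=0x100465F (r,user):
  lvl0: tbl 0x31, slot 8 ⇒ 0x35007 (P1/RW1/US1/PS0)
  lvl1: tbl 0x35, slot 4 ⇒ 0x39007 (P1/RW1/US1/PS0)
  ✓ 0x3965F  — 2 lookups
#1 VA=0x2C0DD24 (r,user):
  lvl0: tbl 0x31, slot 22 ⇒ 0x3A007 (P1/RW1/US1/PS0)
  lvl1: tbl 0x3A, slot 13 ⇒ 0x3B007 (P1/RW1/US1/PS0)
  ✓ 0x3BD24  — 2 lookups
#2 VA=0x3C00CA5 (w,user):
  lvl0: tbl 0x31, slot 30 ⇒ 0x6D006 (P0/RW1/US1/PS0)
  → PAGE_NOT_PRESENT  (1 entries read)
#3 VA=0x16783 (w,user):
  lvl0: tbl 0x31, slot 0 ⇒ 0x3D007 (P1/RW1/US1/PS0)
  lvl1: tbl 0x3D, slot 22 ⇒ 0x3E007 (P1/RW1/US1/PS0)
  ✓ 0x3E783  — 2 lookups

Access #2 PA: FAULT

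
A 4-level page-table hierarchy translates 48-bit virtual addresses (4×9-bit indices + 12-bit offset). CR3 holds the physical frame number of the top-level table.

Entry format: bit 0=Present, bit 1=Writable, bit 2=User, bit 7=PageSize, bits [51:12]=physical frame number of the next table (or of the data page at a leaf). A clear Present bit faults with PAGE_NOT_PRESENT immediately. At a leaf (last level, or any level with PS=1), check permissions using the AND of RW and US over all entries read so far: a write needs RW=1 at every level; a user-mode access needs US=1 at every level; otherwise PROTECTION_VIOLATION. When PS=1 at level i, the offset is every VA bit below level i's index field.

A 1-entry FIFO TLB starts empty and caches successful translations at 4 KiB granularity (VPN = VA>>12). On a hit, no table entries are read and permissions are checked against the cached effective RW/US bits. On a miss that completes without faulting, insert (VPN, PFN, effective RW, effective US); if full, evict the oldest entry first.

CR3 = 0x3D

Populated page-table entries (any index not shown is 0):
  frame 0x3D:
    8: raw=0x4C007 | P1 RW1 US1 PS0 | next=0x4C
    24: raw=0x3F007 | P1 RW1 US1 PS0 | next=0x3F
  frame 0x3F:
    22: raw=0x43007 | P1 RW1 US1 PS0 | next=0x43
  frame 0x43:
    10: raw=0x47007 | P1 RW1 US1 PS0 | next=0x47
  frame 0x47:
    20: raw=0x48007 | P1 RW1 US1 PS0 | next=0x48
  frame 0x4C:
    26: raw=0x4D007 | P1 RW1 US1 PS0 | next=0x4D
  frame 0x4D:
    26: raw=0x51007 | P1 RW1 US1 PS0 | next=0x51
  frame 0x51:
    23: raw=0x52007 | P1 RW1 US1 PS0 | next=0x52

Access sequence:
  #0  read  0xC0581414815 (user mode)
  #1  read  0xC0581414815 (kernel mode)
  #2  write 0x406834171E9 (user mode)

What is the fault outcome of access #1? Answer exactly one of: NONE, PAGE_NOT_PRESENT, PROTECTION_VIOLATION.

Walk each access:
#0 VA=0xC0581414815 (r,user):
  lvl0: tbl 0x3D, slot 24 ⇒ 0x3F007 (P1/RW1/US1/PS0)
  lvl1: tbl 0x3F, slot 22 ⇒ 0x43007 (P1/RW1/US1/PS0)
  lvl2: tbl 0x43, slot 10 ⇒ 0x47007 (P1/RW1/US1/PS0)
  lvl3: tbl 0x47, slot 20 ⇒ 0x48007 (P1/RW1/US1/PS0)
  ✓ 0x48815  — 4 lookups
#1 VA=0xC0581414815 (r,kernel):
  TLB hit vpn=0xC0581414 → PA=0x48815
#2 VA=0x406834171E9 (w,user):
  lvl0: tbl 0x3D, slot 8 ⇒ 0x4C007 (P1/RW1/US1/PS0)
  lvl1: tbl 0x4C, slot 26 ⇒ 0x4D007 (P1/RW1/US1/PS0)
  lvl2: tbl 0x4D, slot 26 ⇒ 0x51007 (P1/RW1/US1/PS0)
  lvl3: tbl 0x51, slot 23 ⇒ 0x52007 (P1/RW1/US1/PS0)
  ✓ 0x521E9  — 4 lookups

Access #1 fault: NONE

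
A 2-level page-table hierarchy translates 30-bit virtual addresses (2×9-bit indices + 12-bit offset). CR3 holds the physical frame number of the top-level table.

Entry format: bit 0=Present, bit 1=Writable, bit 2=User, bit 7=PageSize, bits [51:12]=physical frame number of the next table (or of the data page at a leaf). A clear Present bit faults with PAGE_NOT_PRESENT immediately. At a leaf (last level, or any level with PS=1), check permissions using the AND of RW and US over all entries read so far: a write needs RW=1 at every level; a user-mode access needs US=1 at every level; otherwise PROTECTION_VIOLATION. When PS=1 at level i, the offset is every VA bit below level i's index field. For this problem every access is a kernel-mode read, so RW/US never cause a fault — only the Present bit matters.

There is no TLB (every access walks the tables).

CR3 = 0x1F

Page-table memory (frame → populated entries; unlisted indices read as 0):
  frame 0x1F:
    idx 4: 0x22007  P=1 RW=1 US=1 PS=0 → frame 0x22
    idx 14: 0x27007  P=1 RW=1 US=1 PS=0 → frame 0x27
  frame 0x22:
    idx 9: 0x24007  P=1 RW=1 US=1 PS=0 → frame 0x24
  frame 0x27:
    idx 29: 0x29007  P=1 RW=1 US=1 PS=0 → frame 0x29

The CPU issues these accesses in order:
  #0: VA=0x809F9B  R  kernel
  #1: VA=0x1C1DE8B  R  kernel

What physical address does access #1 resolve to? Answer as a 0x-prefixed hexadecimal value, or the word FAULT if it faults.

Walk each access:
#0 VA=0x809F9B (r,kernel):
  lvl0: tbl 0x1F, slot 4 ⇒ 0x22007 (P1/RW1/US1/PS0)
  lvl1: tbl 0x22, slot 9 ⇒ 0x24007 (P1/RW1/US1/PS0)
  ⇒ phys 0x24F9B  [2 reads]
#1 VA=0x1C1DE8B (r,kernel):
  lvl0: tbl 0x1F, slot 14 ⇒ 0x27007 (P1/RW1/US1/PS0)
  lvl1: tbl 0x27, slot 29 ⇒ 0x29007 (P1/RW1/US1/PS0)
  ⇒ phys 0x29E8B  [2 reads]

Access #1 PA: 0x29E8B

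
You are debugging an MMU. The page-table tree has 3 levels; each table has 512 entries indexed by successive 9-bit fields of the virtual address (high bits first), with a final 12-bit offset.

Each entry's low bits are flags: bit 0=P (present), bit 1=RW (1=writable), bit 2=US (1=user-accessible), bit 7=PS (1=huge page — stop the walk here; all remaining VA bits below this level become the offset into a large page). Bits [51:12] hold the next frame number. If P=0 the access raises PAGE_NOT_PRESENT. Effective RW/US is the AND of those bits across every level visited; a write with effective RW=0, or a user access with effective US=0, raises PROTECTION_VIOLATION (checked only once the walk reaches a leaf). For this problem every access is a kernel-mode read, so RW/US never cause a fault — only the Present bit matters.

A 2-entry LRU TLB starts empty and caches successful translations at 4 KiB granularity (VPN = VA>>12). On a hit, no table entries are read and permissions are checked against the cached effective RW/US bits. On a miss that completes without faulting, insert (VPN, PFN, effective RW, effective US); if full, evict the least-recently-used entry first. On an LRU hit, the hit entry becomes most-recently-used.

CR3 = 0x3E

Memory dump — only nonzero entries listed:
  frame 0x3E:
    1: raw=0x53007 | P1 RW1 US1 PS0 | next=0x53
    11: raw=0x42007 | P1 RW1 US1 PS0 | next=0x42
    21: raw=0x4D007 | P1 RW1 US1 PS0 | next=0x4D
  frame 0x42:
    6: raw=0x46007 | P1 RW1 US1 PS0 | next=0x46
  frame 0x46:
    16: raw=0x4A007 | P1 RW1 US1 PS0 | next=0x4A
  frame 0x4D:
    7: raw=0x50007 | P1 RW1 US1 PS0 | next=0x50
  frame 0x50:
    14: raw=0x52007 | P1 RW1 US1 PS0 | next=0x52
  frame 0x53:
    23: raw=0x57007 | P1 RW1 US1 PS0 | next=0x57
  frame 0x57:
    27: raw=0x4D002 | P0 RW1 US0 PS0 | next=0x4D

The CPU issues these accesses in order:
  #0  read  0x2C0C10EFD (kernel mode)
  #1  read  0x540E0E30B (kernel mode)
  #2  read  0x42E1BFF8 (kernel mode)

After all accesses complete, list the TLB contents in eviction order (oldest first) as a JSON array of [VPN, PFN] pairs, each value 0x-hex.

Trace:
#0 VA=0x2C0C10EFD (r,kernel):
  [0] read 0x3E idx=11: raw=0x42007 flags P=1 W=1 U=1 S=0
  [1] read 0x42 idx=6: raw=0x46007 flags P=1 W=1 U=1 S=0
  [2] read 0x46 idx=16: raw=0x4A007 flags P=1 W=1 U=1 S=0
  ✓ 0x4AEFD  — 3 lookups
#1 VA=0x540E0E30B (r,kernel):
  [0] read 0x3E idx=21: raw=0x4D007 flags P=1 W=1 U=1 S=0
  [1] read 0x4D idx=7: raw=0x50007 flags P=1 W=1 U=1 S=0
  [2] read 0x50 idx=14: raw=0x52007 flags P=1 W=1 U=1 S=0
  ✓ 0x5230B  — 3 lookups
#2 VA=0x42E1BFF8 (r,kernel):
  [0] read 0x3E idx=1: raw=0x53007 flags P=1 W=1 U=1 S=0
  [1] read 0x53 idx=23: raw=0x57007 flags P=1 W=1 U=1 S=0
  [2] read 0x57 idx=27: raw=0x4D002 flags P=0 W=1 U=0 S=0
  ✗ PAGE_NOT_PRESENT  [3 reads]

TLB: [["0x2C0C10", "0x4A"], ["0x540E0E", "0x52"]]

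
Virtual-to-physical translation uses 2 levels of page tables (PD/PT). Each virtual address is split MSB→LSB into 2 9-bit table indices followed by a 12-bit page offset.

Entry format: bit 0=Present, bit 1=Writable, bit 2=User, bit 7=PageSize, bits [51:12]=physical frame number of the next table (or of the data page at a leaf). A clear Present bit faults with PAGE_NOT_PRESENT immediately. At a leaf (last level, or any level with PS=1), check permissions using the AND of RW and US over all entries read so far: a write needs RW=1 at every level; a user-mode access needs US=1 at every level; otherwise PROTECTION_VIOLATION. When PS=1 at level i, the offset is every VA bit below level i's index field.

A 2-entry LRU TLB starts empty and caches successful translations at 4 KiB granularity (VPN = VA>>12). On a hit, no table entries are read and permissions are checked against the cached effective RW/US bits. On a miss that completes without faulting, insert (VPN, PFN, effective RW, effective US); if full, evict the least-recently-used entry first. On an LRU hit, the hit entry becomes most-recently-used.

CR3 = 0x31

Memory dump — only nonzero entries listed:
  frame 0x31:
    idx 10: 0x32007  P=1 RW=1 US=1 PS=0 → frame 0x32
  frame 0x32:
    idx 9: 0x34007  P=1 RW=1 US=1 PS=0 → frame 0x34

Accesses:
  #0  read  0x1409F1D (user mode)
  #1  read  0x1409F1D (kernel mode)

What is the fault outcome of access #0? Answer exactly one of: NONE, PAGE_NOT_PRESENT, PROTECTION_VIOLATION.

Walk each access:
#0 VA=0x1409F1D (r,user):
  L0 @0x31[10] → 0x32007  P=1,RW=1,US=1,PS=0
  L1 @0x32[9] → 0x34007  P=1,RW=1,US=1,PS=0
  → PA=0x34F1D  (2 entries read)
#1 VA=0x1409F1D (r,kernel):
  TLB hit vpn=0x1409 → PA=0x34F1D

Access #0 fault: NONE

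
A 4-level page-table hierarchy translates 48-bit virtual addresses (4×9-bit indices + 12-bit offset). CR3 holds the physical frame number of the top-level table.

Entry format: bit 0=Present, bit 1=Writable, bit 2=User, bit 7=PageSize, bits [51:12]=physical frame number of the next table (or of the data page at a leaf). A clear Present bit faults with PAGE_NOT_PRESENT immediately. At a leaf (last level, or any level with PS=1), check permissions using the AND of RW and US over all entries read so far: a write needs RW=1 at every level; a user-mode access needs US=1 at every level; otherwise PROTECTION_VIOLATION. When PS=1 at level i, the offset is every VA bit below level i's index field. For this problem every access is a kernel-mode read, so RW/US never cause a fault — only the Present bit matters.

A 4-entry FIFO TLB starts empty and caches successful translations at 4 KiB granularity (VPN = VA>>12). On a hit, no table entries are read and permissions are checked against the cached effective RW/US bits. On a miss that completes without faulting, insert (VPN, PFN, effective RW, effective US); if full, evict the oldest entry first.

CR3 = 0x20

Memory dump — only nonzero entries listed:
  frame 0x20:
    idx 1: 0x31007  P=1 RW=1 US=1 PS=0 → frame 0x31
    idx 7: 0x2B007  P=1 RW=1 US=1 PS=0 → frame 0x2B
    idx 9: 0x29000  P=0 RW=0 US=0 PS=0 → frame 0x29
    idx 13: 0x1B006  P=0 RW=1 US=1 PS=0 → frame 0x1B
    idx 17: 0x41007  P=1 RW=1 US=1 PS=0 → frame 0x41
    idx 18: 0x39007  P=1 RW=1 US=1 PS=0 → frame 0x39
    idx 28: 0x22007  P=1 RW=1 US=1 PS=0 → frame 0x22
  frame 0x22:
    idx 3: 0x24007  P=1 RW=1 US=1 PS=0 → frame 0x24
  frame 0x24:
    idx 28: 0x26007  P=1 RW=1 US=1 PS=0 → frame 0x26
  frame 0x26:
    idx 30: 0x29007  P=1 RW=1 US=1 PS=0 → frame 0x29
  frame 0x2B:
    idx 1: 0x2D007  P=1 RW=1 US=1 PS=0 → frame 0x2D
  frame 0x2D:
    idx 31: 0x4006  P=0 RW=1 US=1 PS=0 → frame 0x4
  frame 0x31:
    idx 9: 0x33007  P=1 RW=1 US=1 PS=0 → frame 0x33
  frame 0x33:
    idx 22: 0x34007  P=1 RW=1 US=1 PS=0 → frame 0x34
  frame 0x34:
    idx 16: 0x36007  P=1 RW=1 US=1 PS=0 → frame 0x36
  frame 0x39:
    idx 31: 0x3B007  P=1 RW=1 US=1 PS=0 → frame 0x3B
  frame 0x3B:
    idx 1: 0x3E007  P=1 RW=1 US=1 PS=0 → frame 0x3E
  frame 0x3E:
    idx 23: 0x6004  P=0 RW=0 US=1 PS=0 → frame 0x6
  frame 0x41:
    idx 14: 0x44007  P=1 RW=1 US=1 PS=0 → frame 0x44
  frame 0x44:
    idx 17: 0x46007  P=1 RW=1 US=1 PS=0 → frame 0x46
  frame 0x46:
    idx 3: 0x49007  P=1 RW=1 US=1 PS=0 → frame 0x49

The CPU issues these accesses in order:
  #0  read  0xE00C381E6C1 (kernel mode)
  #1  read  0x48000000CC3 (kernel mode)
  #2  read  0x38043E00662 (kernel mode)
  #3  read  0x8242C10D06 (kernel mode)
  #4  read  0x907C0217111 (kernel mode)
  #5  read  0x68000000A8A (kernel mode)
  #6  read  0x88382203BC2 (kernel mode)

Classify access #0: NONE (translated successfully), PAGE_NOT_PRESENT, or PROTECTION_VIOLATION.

Per-access translation:
#0 VA=0xE00C381E6C1 (r,kernel):
  [0] read 0x20 idx=28: raw=0x22007 flags P=1 W=1 U=1 S=0
  [1] read 0x22 idx=3: raw=0x24007 flags P=1 W=1 U=1 S=0
  [2] read 0x24 idx=28: raw=0x26007 flags P=1 W=1 U=1 S=0
  [3] read 0x26 idx=30: raw=0x29007 flags P=1 W=1 U=1 S=0
  ✓ 0x296C1  — 4 lookups
#1 VA=0x48000000CC3 (r,kernel):
  [0] read 0x20 idx=9: raw=0x29000 flags P=0 W=0 U=0 S=0
  ⇒ fault: PAGE_NOT_PRESENT  — 1 lookups
#2 VA=0x38043E00662 (r,kernel):
  [0] read 0x20 idx=7: raw=0x2B007 flags P=1 W=1 U=1 S=0
  [1] read 0x2B idx=1: raw=0x2D007 flags P=1 W=1 U=1 S=0
  [2] read 0x2D idx=31: raw=0x4006 flags P=0 W=1 U=1 S=0
  ⇒ fault: PAGE_NOT_PRESENT  — 3 lookups
#3 VA=0x8242C10D06 (r,kernel):
  [0] read 0x20 idx=1: raw=0x31007 flags P=1 W=1 U=1 S=0
  [1] read 0x31 idx=9: raw=0x33007 flags P=1 W=1 U=1 S=0
  [2] read 0x33 idx=22: raw=0x34007 flags P=1 W=1 U=1 S=0
  [3] read 0x34 idx=16: raw=0x36007 flags P=1 W=1 U=1 S=0
  ✓ 0x36D06  — 4 lookups
#4 VA=0x907C0217111 (r,kernel):
  [0] read 0x20 idx=18: raw=0x39007 flags P=1 W=1 U=1 S=0
  [1] read 0x39 idx=31: raw=0x3B007 flags P=1 W=1 U=1 S=0
  [2] read 0x3B idx=1: raw=0x3E007 flags P=1 W=1 U=1 S=0
  [3] read 0x3E idx=23: raw=0x6004 flags P=0 W=0 U=1 S=0
  ⇒ fault: PAGE_NOT_PRESENT  — 4 lookups
#5 VA=0x68000000A8A (r,kernel):
  [0] read 0x20 idx=13: raw=0x1B006 flags P=0 W=1 U=1 S=0
  ⇒ fault: PAGE_NOT_PRESENT  — 1 lookups
#6 VA=0x88382203BC2 (r,kernel):
  [0] read 0x20 idx=17: raw=0x41007 flags P=1 W=1 U=1 S=0
  [1] read 0x41 idx=14: raw=0x44007 flags P=1 W=1 U=1 S=0
  [2] read 0x44 idx=17: raw=0x46007 flags P=1 W=1 U=1 S=0
  [3] read 0x46 idx=3: raw=0x49007 flags P=1 W=1 U=1 S=0
  ✓ 0x49BC2  — 4 lookups

Access #0 fault: NONE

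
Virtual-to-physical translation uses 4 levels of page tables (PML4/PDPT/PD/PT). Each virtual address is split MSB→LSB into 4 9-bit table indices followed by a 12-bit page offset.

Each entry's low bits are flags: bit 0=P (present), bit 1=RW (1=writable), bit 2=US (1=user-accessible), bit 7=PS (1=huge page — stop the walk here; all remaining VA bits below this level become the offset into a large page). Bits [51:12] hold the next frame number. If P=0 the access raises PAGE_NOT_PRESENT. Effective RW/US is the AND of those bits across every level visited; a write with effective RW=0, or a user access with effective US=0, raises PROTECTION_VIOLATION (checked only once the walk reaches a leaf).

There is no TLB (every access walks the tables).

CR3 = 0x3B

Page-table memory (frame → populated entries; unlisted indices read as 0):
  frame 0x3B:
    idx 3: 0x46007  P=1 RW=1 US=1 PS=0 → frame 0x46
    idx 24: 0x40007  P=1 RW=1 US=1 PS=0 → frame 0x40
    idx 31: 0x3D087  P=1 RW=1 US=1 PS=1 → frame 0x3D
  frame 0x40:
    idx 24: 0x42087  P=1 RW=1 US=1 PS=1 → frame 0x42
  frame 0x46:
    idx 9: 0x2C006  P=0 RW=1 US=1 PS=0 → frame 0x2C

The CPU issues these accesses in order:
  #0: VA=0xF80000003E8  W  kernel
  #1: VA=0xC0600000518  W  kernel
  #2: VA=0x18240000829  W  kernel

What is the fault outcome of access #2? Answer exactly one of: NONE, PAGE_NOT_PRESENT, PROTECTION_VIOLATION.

Per-access translation:
#0 VA=0xF80000003E8 (w,kernel):
  lvl0: tbl 0x3B, slot 31 ⇒ 0x3D087 (P1/RW1/US1/PS1)
  ✓ 0x3D3E8 (huge @L0)  — 1 lookups
#1 VA=0xC0600000518 (w,kernel):
  lvl0: tbl 0x3B, slot 24 ⇒ 0x40007 (P1/RW1/US1/PS0)
  lvl1: tbl 0x40, slot 24 ⇒ 0x42087 (P1/RW1/US1/PS1)
  ✓ 0x42518 (huge @L1)  — 2 lookups
#2 VA=0x18240000829 (w,kernel):
  lvl0: tbl 0x3B, slot 3 ⇒ 0x46007 (P1/RW1/US1/PS0)
  lvl1: tbl 0x46, slot 9 ⇒ 0x2C006 (P0/RW1/US1/PS0)
  ✗ PAGE_NOT_PRESENT  [2 reads]

Access #2 fault: PAGE_NOT_PRESENT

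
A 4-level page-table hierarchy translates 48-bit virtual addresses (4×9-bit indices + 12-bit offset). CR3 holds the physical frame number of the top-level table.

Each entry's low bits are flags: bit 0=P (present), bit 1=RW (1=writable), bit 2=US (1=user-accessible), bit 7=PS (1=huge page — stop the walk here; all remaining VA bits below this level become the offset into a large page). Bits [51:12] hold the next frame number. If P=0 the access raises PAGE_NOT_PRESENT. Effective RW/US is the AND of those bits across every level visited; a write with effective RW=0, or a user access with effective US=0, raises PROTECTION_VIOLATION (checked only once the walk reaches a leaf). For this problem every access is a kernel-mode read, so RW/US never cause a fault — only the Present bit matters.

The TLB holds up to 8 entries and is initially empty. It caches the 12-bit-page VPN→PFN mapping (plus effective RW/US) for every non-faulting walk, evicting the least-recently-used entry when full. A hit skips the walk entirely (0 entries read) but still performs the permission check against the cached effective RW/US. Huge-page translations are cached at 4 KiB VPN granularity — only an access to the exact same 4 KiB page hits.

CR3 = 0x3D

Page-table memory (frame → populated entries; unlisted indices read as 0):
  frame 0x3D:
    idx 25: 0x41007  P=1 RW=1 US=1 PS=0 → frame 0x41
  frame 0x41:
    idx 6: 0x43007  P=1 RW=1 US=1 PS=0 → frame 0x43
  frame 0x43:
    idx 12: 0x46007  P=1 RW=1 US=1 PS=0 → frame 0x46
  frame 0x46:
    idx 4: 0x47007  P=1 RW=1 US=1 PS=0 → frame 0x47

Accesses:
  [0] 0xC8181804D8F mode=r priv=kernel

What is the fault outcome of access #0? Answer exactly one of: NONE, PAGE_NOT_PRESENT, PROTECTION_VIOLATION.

Walk each access:
#0 VA=0xC8181804D8F (r,kernel):
  [0] read 0x3D idx=25: raw=0x41007 flags P=1 W=1 U=1 S=0
  [1] read 0x41 idx=6: raw=0x43007 flags P=1 W=1 U=1 S=0
  [2] read 0x43 idx=12: raw=0x46007 flags P=1 W=1 U=1 S=0
  [3] read 0x46 idx=4: raw=0x47007 flags P=1 W=1 U=1 S=0
  ✓ 0x47D8F  — 4 lookups

Access #0 fault: NONE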